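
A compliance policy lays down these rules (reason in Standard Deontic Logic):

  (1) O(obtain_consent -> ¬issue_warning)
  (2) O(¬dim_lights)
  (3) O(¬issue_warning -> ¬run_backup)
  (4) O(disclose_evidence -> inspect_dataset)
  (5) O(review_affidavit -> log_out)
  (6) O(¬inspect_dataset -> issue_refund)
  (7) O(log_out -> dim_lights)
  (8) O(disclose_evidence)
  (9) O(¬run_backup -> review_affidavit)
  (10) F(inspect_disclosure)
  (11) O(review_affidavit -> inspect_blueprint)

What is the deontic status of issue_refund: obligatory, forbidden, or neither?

Neither

Premise 6 is O(¬inspect_dataset -> issue_refund), but O(¬inspect_dataset) is not derivable from the premises, so it does not yield O(issue_refund).
No premise or chain of K-axiom applications forces O(issue_refund), and none forces O(¬issue_refund). So issue_refund is neither obligatory nor forbidden under these norms.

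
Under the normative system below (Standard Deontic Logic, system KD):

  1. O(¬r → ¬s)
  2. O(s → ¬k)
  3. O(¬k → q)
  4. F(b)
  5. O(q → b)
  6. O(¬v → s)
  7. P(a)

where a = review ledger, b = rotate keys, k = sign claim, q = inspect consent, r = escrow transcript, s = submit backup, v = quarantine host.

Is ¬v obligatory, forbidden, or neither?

Forbidden

Premise 4, F(b), is equivalent to O(¬b).
The contrapositive of premise 5 (O(q → b)) is O(¬b → ¬q), and O(¬b) is already established, so O(¬q).
Premise 3, O(¬k → q), contraposes to O(¬q → k); with O(¬q) we get O(k).
The contrapositive of premise 2 (O(s → ¬k)) is O(k → ¬s), and O(k) is already established, so O(¬s).
The contrapositive of premise 6 (O(¬v → s)) is O(¬s → v), and O(¬s) is already established, so O(v).
Premises 1, 7 do not contribute to this derivation.
Thus O(v), which is F(¬v): ¬v is forbidden.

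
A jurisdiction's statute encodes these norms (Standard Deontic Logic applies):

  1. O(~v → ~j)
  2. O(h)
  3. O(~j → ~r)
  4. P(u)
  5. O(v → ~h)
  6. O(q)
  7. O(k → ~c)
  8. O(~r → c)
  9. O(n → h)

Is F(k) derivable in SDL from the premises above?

Yes

Premise 2 states O(h) outright.
Premise 5 is O(v → ~h); contrapositively O(h → ~v). Since O(h) holds, K gives O(~v).
Premise 1 is O(~v → ~j); since O(~v), deontic closure gives O(~j).
Premise 3 is O(~j → ~r); since O(~j), deontic closure gives O(~r).
Applying K to premise 8 (O(~r → c)) and O(~r) yields O(c).
The contrapositive of premise 7 (O(k → ~c)) is O(c → ~k), and O(c) is already established, so O(~k).
Premises 4, 6, 9 do not contribute to this derivation.
So O(~k) holds, i.e. F(k). The claim follows.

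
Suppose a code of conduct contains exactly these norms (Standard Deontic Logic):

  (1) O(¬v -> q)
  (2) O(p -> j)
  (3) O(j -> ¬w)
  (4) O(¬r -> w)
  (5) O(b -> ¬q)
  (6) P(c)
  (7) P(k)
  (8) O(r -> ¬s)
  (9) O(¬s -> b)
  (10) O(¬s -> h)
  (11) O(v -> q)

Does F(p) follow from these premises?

Yes

Premises 1 and 11 are O(¬v -> q) and O(v -> q); every ideal world satisfies ¬v or v, so in either case q holds — hence O(q).
The contrapositive of premise 5 (O(b -> ¬q)) is O(q -> ¬b), and O(q) is already established, so O(¬b).
The contrapositive of premise 9 (O(¬s -> b)) is O(¬b -> s), and O(¬b) is already established, so O(s).
Premise 8 is O(r -> ¬s); contrapositively O(s -> ¬r). Since O(s) holds, K gives O(¬r).
From O(¬r) and premise 4, O(¬r -> w), we obtain O(w).
Premise 3 is O(j -> ¬w); contrapositively O(w -> ¬j). Since O(w) holds, K gives O(¬j).
Premise 2, O(p -> j), contraposes to O(¬j -> ¬p); with O(¬j) we get O(¬p).
Premises 6, 7, 10 do not contribute to this derivation.
So O(¬p) holds, i.e. F(p). The claim follows.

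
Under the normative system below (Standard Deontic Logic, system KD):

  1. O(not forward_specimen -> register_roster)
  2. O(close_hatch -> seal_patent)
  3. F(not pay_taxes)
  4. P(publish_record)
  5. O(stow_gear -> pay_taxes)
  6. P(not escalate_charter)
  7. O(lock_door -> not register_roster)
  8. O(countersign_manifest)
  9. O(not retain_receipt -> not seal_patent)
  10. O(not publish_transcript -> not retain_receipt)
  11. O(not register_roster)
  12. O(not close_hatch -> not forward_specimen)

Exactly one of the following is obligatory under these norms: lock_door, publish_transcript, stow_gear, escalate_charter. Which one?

Premise 11 states O(not register_roster) outright.
Premise 1 is O(not forward_specimen -> register_roster); contrapositively O(not register_roster -> forward_specimen). Since O(not register_roster) holds, K gives O(forward_specimen).
The contrapositive of premise 12 (O(not close_hatch -> not forward_specimen)) is O(forward_specimen -> close_hatch), and O(forward_specimen) is already established, so O(close_hatch).
Premise 2 is O(close_hatch -> seal_patent); since O(close_hatch), deontic closure gives O(seal_patent).
The contrapositive of premise 9 (O(not retain_receipt -> not seal_patent)) is O(seal_patent -> retain_receipt), and O(seal_patent) is already established, so O(retain_receipt).
The contrapositive of premise 10 (O(not publish_transcript -> not retain_receipt)) is O(retain_receipt -> publish_transcript), and O(retain_receipt) is already established, so O(publish_transcript).
So O(publish_transcript) holds — publish_transcript is obligatory. None of the other listed options is made obligatory by any chain of premises.

publish_transcript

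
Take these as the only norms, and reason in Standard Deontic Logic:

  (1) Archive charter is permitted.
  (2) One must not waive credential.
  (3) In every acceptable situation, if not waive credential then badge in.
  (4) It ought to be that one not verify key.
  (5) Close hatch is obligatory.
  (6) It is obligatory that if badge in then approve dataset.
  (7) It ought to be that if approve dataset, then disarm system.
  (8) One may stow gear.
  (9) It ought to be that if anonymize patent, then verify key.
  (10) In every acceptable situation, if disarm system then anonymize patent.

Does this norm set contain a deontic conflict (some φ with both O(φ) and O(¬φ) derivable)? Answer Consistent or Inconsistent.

Inconsistent

Premise 4 gives O(¬verify_key).
Premise 9, O(anonymize_patent → verify_key), contraposes to O(¬verify_key → ¬anonymize_patent); with O(¬verify_key) we get O(¬anonymize_patent).
Premise 10 is O(disarm_system → anonymize_patent); contrapositively O(¬anonymize_patent → ¬disarm_system). Since O(¬anonymize_patent) holds, K gives O(¬disarm_system).
Premise 7 is O(approve_dataset → disarm_system); contrapositively O(¬disarm_system → ¬approve_dataset). Since O(¬disarm_system) holds, K gives O(¬approve_dataset).
Premise 6 is O(badge_in → approve_dataset); contrapositively O(¬approve_dataset → ¬badge_in). Since O(¬approve_dataset) holds, K gives O(¬badge_in).
Premise 3 is O(¬waive_credential → badge_in); contrapositively O(¬badge_in → waive_credential). Since O(¬badge_in) holds, K gives O(waive_credential).
But premise 2, F(waive_credential), means O(¬waive_credential).
We now have both O(waive_credential) and O(¬waive_credential) — waive_credential is simultaneously obligatory and forbidden, violating the D-axiom.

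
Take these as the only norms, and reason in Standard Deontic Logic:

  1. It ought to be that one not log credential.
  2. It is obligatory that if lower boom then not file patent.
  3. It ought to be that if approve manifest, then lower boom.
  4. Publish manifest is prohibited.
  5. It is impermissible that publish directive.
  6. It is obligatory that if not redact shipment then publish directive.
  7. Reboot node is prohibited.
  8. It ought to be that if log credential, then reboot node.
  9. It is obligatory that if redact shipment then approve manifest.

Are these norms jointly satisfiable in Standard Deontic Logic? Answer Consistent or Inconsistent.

Consistent

Premise 8 is O(log_credential → reboot_node), but O(log_credential) is not derivable from the premises, so it does not yield O(reboot_node).
So O(reboot_node) is not derivable, and the apparent clash with O(¬reboot_node) does not arise.
A world satisfying every obligation exists (e.g. approve_manifest=true, file_patent=false, log_credential=false, lower_boom=true, publish_directive=false, publish_manifest=false, reboot_node=false, redact_shipment=true); no atom is both obligatory and forbidden, so the set is consistent.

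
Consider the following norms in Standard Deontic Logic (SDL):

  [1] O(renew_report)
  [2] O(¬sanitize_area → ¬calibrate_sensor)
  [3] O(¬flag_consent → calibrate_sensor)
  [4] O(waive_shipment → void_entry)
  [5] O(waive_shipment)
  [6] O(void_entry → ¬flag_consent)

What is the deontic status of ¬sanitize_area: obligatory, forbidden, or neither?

Forbidden

Premise 5 states O(waive_shipment) outright.
Premise 4 is O(waive_shipment → void_entry); since O(waive_shipment), deontic closure gives O(void_entry).
With premise 6, O(void_entry → ¬flag_consent), the K-axiom yields O(¬flag_consent).
Applying K to premise 3 (O(¬flag_consent → calibrate_sensor)) and O(¬flag_consent) yields O(calibrate_sensor).
Premise 2 is O(¬sanitize_area → ¬calibrate_sensor); contrapositively O(calibrate_sensor → sanitize_area). Since O(calibrate_sensor) holds, K gives O(sanitize_area).
Premise 1 does not contribute to this derivation.
Thus O(sanitize_area), which is F(¬sanitize_area): ¬sanitize_area is forbidden.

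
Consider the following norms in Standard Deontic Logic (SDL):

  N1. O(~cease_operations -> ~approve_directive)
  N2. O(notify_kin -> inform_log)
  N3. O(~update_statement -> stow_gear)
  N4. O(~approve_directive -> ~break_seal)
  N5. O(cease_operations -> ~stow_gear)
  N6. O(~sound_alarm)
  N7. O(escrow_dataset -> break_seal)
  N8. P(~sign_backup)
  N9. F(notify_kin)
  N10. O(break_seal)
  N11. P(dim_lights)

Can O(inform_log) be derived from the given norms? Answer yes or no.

No

Premise 2 is O(notify_kin -> inform_log), but O(notify_kin) is not derivable from the premises, so it does not yield O(inform_log).
No other premise forces O(inform_log). An ideal world satisfying every premise can still have inform_log false, so O(inform_log) is not derivable.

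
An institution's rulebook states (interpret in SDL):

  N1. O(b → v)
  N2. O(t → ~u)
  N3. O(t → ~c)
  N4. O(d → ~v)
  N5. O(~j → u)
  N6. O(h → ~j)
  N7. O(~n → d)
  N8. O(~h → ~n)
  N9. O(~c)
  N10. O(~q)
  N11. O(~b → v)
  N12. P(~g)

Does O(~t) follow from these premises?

Premises 11 and 1 cover both cases: O(~b → v) and O(b → v). Since ~b ∨ b is a tautology, O(v) follows.
The contrapositive of premise 4 (O(d → ~v)) is O(v → ~d), and O(v) is already established, so O(~d).
Premise 7, O(~n → d), contraposes to O(~d → n); with O(~d) we get O(n).
Premise 8 is O(~h → ~n); contrapositively O(n → h). Since O(n) holds, K gives O(h).
From O(h) and premise 6, O(h → ~j), we obtain O(~j).
Premise 5 is O(~j → u); since O(~j), deontic closure gives O(u).
Premise 2 is O(t → ~u); contrapositively O(u → ~t). Since O(u) holds, K gives O(~t).
Premises 3, 9, 10, 12 do not contribute to this derivation.
So O(~t) follows.

Yes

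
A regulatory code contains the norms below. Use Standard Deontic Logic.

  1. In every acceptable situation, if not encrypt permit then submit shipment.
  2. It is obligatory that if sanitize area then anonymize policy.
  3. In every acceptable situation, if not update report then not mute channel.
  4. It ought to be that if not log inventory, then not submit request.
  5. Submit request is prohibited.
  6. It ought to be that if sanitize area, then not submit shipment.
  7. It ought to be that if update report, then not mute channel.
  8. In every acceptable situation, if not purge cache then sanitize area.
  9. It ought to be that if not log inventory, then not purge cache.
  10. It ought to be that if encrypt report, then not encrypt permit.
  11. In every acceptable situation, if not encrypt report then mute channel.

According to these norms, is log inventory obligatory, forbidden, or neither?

Premises 3 and 7 are O(¬update_report → ¬mute_channel) and O(update_report → ¬mute_channel); every ideal world satisfies ¬update_report or update_report, so in either case ¬mute_channel holds — hence O(¬mute_channel).
The contrapositive of premise 11 (O(¬encrypt_report → mute_channel)) is O(¬mute_channel → encrypt_report), and O(¬mute_channel) is already established, so O(encrypt_report).
From O(encrypt_report) and premise 10, O(encrypt_report → ¬encrypt_permit), we obtain O(¬encrypt_permit).
From O(¬encrypt_permit) and premise 1, O(¬encrypt_permit → submit_shipment), we obtain O(submit_shipment).
The contrapositive of premise 6 (O(sanitize_area → ¬submit_shipment)) is O(submit_shipment → ¬sanitize_area), and O(submit_shipment) is already established, so O(¬sanitize_area).
Premise 8 is O(¬purge_cache → sanitize_area); contrapositively O(¬sanitize_area → purge_cache). Since O(¬sanitize_area) holds, K gives O(purge_cache).
Premise 9 is O(¬log_inventory → ¬purge_cache); contrapositively O(purge_cache → log_inventory). Since O(purge_cache) holds, K gives O(log_inventory).
Premises 2, 4, 5 do not contribute to this derivation.
Hence log_inventory is obligatory.

Obligatory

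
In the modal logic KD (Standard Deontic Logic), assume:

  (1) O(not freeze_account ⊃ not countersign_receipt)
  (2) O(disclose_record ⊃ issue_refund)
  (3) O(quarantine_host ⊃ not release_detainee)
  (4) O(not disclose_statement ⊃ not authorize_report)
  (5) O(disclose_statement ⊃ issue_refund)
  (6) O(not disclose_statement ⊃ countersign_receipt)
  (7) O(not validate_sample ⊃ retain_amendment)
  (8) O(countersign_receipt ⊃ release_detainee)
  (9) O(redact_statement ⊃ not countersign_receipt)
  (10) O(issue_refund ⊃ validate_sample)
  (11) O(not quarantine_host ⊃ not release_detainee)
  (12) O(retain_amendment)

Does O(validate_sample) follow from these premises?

By case analysis on quarantine_host: premise 3 gives O(quarantine_host ⊃ not release_detainee) and premise 11 gives O(not quarantine_host ⊃ not release_detainee), so O(not release_detainee) either way.
Premise 8, O(countersign_receipt ⊃ release_detainee), contraposes to O(not release_detainee ⊃ not countersign_receipt); with O(not release_detainee) we get O(not countersign_receipt).
The contrapositive of premise 6 (O(not disclose_statement ⊃ countersign_receipt)) is O(not countersign_receipt ⊃ disclose_statement), and O(not countersign_receipt) is already established, so O(disclose_statement).
From O(disclose_statement) and premise 5, O(disclose_statement ⊃ issue_refund), we obtain O(issue_refund).
Applying K to premise 10 (O(issue_refund ⊃ validate_sample)) and O(issue_refund) yields O(validate_sample).
Premises 1, 2, 4, 7, 9, 12 do not contribute to this derivation.
So O(validate_sample) follows.

Yes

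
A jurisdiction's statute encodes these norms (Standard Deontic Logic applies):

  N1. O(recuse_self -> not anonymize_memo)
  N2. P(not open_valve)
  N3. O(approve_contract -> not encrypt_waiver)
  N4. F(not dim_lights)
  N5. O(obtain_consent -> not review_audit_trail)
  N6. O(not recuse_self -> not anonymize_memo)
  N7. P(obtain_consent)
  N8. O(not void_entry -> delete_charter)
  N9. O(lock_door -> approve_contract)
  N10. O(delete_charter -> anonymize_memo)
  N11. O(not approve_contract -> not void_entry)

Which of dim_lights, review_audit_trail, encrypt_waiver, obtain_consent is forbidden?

Premises 1 and 6 are O(recuse_self -> not anonymize_memo) and O(not recuse_self -> not anonymize_memo); every ideal world satisfies recuse_self or not recuse_self, so in either case not anonymize_memo holds — hence O(not anonymize_memo).
Premise 10 is O(delete_charter -> anonymize_memo); contrapositively O(not anonymize_memo -> not delete_charter). Since O(not anonymize_memo) holds, K gives O(not delete_charter).
The contrapositive of premise 8 (O(not void_entry -> delete_charter)) is O(not delete_charter -> void_entry), and O(not delete_charter) is already established, so O(void_entry).
Premise 11 is O(not approve_contract -> not void_entry); contrapositively O(void_entry -> approve_contract). Since O(void_entry) holds, K gives O(approve_contract).
From O(approve_contract) and premise 3, O(approve_contract -> not encrypt_waiver), we obtain O(not encrypt_waiver).
So O(not encrypt_waiver) holds, i.e. encrypt_waiver is forbidden. None of the other listed options is forbidden under the premises.

encrypt_waiver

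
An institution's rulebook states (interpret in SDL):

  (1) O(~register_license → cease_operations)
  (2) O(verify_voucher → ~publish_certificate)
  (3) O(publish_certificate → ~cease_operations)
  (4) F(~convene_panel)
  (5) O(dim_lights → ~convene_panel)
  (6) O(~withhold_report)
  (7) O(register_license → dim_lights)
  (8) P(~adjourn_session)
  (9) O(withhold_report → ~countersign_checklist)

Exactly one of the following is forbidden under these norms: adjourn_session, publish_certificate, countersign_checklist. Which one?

F(~convene_panel) at premise 4 means O(convene_panel).
Premise 5, O(dim_lights → ~convene_panel), contraposes to O(convene_panel → ~dim_lights); with O(convene_panel) we get O(~dim_lights).
The contrapositive of premise 7 (O(register_license → dim_lights)) is O(~dim_lights → ~register_license), and O(~dim_lights) is already established, so O(~register_license).
From O(~register_license) and premise 1, O(~register_license → cease_operations), we obtain O(cease_operations).
Premise 3, O(publish_certificate → ~cease_operations), contraposes to O(cease_operations → ~publish_certificate); with O(cease_operations) we get O(~publish_certificate).
So O(~publish_certificate) holds, i.e. publish_certificate is forbidden. None of the other listed options is forbidden under the premises.

publish_certificate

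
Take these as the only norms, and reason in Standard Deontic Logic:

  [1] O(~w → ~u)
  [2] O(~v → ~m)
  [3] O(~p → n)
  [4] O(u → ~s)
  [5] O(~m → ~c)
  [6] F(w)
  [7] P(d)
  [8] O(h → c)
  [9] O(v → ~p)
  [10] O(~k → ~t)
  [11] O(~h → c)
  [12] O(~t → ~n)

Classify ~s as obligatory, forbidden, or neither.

Premise 4 is O(u → ~s), but O(u) is not derivable from the premises, so it does not yield O(~s).
No premise or chain of K-axiom applications forces O(~s), and none forces O(s). So ~s is neither obligatory nor forbidden under these norms.

Neither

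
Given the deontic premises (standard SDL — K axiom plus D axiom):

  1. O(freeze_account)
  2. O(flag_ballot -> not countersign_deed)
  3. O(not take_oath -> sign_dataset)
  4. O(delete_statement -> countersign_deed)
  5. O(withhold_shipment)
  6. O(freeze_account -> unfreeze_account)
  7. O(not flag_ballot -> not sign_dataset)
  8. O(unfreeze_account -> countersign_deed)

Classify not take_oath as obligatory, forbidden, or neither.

Premise 1 gives O(freeze_account).
Applying K to premise 6 (O(freeze_account -> unfreeze_account)) and O(freeze_account) yields O(unfreeze_account).
From O(unfreeze_account) and premise 8, O(unfreeze_account -> countersign_deed), we obtain O(countersign_deed).
Premise 2 is O(flag_ballot -> not countersign_deed); contrapositively O(countersign_deed -> not flag_ballot). Since O(countersign_deed) holds, K gives O(not flag_ballot).
With premise 7, O(not flag_ballot -> not sign_dataset), the K-axiom yields O(not sign_dataset).
Premise 3 is O(not take_oath -> sign_dataset); contrapositively O(not sign_dataset -> take_oath). Since O(not sign_dataset) holds, K gives O(take_oath).
Premises 4, 5 do not contribute to this derivation.
Thus O(take_oath), which is F(not take_oath): not take_oath is forbidden.

Forbidden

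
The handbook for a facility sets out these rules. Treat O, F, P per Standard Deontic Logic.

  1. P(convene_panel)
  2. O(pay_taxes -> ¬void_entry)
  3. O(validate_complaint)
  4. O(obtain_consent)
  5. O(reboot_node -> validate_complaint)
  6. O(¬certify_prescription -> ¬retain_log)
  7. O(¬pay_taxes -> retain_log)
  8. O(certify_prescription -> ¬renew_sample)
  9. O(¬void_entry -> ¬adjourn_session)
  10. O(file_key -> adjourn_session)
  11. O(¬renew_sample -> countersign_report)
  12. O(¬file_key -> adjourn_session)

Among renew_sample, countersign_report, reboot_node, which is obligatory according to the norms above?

By case analysis on ¬file_key: premise 12 gives O(¬file_key -> adjourn_session) and premise 10 gives O(file_key -> adjourn_session), so O(adjourn_session) either way.
Premise 9, O(¬void_entry -> ¬adjourn_session), contraposes to O(adjourn_session -> void_entry); with O(adjourn_session) we get O(void_entry).
The contrapositive of premise 2 (O(pay_taxes -> ¬void_entry)) is O(void_entry -> ¬pay_taxes), and O(void_entry) is already established, so O(¬pay_taxes).
Applying K to premise 7 (O(¬pay_taxes -> retain_log)) and O(¬pay_taxes) yields O(retain_log).
Premise 6 is O(¬certify_prescription -> ¬retain_log); contrapositively O(retain_log -> certify_prescription). Since O(retain_log) holds, K gives O(certify_prescription).
Applying K to premise 8 (O(certify_prescription -> ¬renew_sample)) and O(certify_prescription) yields O(¬renew_sample).
With premise 11, O(¬renew_sample -> countersign_report), the K-axiom yields O(countersign_report).
So O(countersign_report) holds — countersign_report is obligatory. None of the other listed options is made obligatory by any chain of premises.

countersign_report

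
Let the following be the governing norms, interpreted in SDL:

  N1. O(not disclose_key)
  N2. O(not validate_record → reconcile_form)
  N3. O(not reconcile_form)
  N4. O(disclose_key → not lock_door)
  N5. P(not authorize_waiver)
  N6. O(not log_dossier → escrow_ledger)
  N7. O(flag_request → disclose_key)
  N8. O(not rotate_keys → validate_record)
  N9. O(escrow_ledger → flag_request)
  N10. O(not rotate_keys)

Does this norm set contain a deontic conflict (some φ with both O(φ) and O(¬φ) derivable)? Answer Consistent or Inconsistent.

Consistent

Premise 2 is O(not validate_record → reconcile_form), but O(not validate_record) is not derivable from the premises, so it does not yield O(reconcile_form).
So O(reconcile_form) is not derivable, and the apparent clash with O(not reconcile_form) does not arise.
A world satisfying every obligation exists (e.g. authorize_waiver=false, disclose_key=false, escrow_ledger=false, flag_request=false, lock_door=false, log_dossier=true, reconcile_form=false, rotate_keys=false, validate_record=true); no atom is both obligatory and forbidden, so the set is consistent.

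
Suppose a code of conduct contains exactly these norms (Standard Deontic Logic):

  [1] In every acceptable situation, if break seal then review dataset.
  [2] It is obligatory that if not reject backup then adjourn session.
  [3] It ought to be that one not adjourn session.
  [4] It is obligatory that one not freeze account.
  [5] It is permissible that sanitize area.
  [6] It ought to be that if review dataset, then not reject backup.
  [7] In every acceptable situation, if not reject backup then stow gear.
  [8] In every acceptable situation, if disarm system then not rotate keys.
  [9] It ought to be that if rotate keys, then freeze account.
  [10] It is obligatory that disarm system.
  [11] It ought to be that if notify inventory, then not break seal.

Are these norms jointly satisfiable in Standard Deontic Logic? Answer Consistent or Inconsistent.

Consistent

Premise 9 is O(rotate_keys → freeze_account), but O(rotate_keys) is not derivable from the premises, so it does not yield O(freeze_account).
So O(freeze_account) is not derivable, and the apparent clash with O(¬freeze_account) does not arise.
A world satisfying every obligation exists (e.g. adjourn_session=false, break_seal=false, disarm_system=true, freeze_account=false, notify_inventory=false, reject_backup=true, review_dataset=false, rotate_keys=false, sanitize_area=false, stow_gear=false); no atom is both obligatory and forbidden, so the set is consistent.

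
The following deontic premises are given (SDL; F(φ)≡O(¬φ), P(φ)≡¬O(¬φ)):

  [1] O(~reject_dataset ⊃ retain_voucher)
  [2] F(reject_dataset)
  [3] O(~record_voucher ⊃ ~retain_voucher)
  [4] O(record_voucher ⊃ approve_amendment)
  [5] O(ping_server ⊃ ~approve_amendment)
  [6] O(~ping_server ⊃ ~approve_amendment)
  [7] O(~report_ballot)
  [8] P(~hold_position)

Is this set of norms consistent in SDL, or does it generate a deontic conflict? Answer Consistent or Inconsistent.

Premises 5 and 6 cover both cases: O(ping_server ⊃ ~approve_amendment) and O(~ping_server ⊃ ~approve_amendment). Since ping_server ∨ ~ping_server is a tautology, O(~approve_amendment) follows.
Premise 4, O(record_voucher ⊃ approve_amendment), contraposes to O(~approve_amendment ⊃ ~record_voucher); with O(~approve_amendment) we get O(~record_voucher).
Applying K to premise 3 (O(~record_voucher ⊃ ~retain_voucher)) and O(~record_voucher) yields O(~retain_voucher).
Premise 1, O(~reject_dataset ⊃ retain_voucher), contraposes to O(~retain_voucher ⊃ reject_dataset); with O(~retain_voucher) we get O(reject_dataset).
But premise 2, F(reject_dataset), means O(~reject_dataset).
We now have both O(reject_dataset) and O(~reject_dataset) — reject_dataset is simultaneously obligatory and forbidden, violating the D-axiom.

Inconsistent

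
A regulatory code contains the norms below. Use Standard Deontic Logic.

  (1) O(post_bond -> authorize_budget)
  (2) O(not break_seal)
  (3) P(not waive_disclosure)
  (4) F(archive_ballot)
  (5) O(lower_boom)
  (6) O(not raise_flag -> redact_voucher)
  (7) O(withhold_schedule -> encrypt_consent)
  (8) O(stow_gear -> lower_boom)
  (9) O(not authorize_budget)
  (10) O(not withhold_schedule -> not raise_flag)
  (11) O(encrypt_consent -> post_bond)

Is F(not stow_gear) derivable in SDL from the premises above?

Premise 8 is O(stow_gear -> lower_boom); even if O(lower_boom) held, inferring O(stow_gear) would be affirming the consequent — invalid.
No other premise forces O(stow_gear). An ideal world satisfying every premise can still have not stow_gear true, so F(not stow_gear) is not derivable.

No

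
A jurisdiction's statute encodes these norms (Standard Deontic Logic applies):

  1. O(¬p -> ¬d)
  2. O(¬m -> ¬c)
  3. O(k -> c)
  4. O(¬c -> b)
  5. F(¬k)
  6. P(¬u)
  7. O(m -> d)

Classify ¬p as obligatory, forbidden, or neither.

Premise 5, F(¬k), is equivalent to O(k).
Premise 3 is O(k -> c); since O(k), deontic closure gives O(c).
Premise 2 is O(¬m -> ¬c); contrapositively O(c -> m). Since O(c) holds, K gives O(m).
Applying K to premise 7 (O(m -> d)) and O(m) yields O(d).
Premise 1, O(¬p -> ¬d), contraposes to O(d -> p); with O(d) we get O(p).
Premises 4, 6 do not contribute to this derivation.
Thus O(p), which is F(¬p): ¬p is forbidden.

Forbidden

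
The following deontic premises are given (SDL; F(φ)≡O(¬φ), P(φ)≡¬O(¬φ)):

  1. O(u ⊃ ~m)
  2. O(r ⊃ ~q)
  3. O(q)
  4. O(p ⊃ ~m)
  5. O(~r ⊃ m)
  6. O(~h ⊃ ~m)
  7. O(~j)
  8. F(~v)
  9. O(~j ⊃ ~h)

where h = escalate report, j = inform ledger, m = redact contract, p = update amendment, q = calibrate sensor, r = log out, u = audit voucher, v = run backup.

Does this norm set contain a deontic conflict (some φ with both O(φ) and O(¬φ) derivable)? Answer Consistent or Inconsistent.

Inconsistent

From premise 7 we have O(~j).
Applying K to premise 9 (O(~j ⊃ ~h)) and O(~j) yields O(~h).
With premise 6, O(~h ⊃ ~m), the K-axiom yields O(~m).
The contrapositive of premise 5 (O(~r ⊃ m)) is O(~m ⊃ r), and O(~m) is already established, so O(r).
With premise 2, O(r ⊃ ~q), the K-axiom yields O(~q).
However, premise 3 gives O(q).
We now have both O(~q) and O(q) — q is simultaneously obligatory and forbidden, violating the D-axiom.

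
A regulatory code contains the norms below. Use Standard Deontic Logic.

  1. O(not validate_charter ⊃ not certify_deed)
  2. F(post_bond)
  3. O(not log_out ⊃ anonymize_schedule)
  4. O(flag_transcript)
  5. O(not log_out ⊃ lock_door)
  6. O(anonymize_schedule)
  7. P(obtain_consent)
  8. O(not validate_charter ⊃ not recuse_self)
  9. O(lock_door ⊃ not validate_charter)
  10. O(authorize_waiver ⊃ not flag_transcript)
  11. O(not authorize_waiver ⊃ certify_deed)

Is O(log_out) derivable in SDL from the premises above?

From premise 4 we have O(flag_transcript).
The contrapositive of premise 10 (O(authorize_waiver ⊃ not flag_transcript)) is O(flag_transcript ⊃ not authorize_waiver), and O(flag_transcript) is already established, so O(not authorize_waiver).
From O(not authorize_waiver) and premise 11, O(not authorize_waiver ⊃ certify_deed), we obtain O(certify_deed).
Premise 1 is O(not validate_charter ⊃ not certify_deed); contrapositively O(certify_deed ⊃ validate_charter). Since O(certify_deed) holds, K gives O(validate_charter).
Premise 9, O(lock_door ⊃ not validate_charter), contraposes to O(validate_charter ⊃ not lock_door); with O(validate_charter) we get O(not lock_door).
Premise 5 is O(not log_out ⊃ lock_door); contrapositively O(not lock_door ⊃ log_out). Since O(not lock_door) holds, K gives O(log_out).
Premises 2, 3, 6, 7, 8 do not contribute to this derivation.
So O(log_out) follows.

Yes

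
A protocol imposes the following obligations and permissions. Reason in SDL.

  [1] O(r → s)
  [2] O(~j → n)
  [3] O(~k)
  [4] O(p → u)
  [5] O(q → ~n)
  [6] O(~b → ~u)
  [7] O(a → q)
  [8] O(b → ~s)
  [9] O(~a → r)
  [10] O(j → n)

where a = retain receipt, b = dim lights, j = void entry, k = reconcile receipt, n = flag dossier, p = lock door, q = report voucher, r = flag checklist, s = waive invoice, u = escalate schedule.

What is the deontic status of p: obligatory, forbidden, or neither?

Forbidden

Premises 2 and 10 are O(~j → n) and O(j → n); every ideal world satisfies ~j or j, so in either case n holds — hence O(n).
Premise 5, O(q → ~n), contraposes to O(n → ~q); with O(n) we get O(~q).
Premise 7, O(a → q), contraposes to O(~q → ~a); with O(~q) we get O(~a).
From O(~a) and premise 9, O(~a → r), we obtain O(r).
From O(r) and premise 1, O(r → s), we obtain O(s).
Premise 8 is O(b → ~s); contrapositively O(s → ~b). Since O(s) holds, K gives O(~b).
With premise 6, O(~b → ~u), the K-axiom yields O(~u).
Premise 4, O(p → u), contraposes to O(~u → ~p); with O(~u) we get O(~p).
Premise 3 does not contribute to this derivation.
Thus O(~p), which is F(p): p is forbidden.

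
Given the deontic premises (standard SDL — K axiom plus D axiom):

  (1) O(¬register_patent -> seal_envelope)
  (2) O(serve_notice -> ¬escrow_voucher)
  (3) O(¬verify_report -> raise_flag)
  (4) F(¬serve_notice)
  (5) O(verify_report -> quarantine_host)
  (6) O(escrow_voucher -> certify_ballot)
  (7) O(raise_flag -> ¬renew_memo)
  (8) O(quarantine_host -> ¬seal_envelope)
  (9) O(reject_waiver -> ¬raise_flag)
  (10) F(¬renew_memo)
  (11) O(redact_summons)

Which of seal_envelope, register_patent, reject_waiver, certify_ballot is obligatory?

F(¬renew_memo) at premise 10 means O(renew_memo).
Premise 7, O(raise_flag -> ¬renew_memo), contraposes to O(renew_memo -> ¬raise_flag); with O(renew_memo) we get O(¬raise_flag).
The contrapositive of premise 3 (O(¬verify_report -> raise_flag)) is O(¬raise_flag -> verify_report), and O(¬raise_flag) is already established, so O(verify_report).
With premise 5, O(verify_report -> quarantine_host), the K-axiom yields O(quarantine_host).
With premise 8, O(quarantine_host -> ¬seal_envelope), the K-axiom yields O(¬seal_envelope).
The contrapositive of premise 1 (O(¬register_patent -> seal_envelope)) is O(¬seal_envelope -> register_patent), and O(¬seal_envelope) is already established, so O(register_patent).
So O(register_patent) holds — register_patent is obligatory. None of the other listed options is made obligatory by any chain of premises.

register_patent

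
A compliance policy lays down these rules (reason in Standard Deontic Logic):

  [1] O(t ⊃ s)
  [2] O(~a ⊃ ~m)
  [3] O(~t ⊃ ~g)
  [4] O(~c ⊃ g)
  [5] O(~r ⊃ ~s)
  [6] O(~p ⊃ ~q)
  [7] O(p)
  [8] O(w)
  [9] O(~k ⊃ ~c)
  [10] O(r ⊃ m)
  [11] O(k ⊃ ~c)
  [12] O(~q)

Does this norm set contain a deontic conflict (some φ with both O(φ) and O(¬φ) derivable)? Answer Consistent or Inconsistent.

Premise 6 is O(~p ⊃ ~q); even if O(~q) held, inferring O(~p) would be affirming the consequent — invalid.
So O(~p) is not derivable, and the apparent clash with O(p) does not arise.
A world satisfying every obligation exists (e.g. a=true, c=false, g=true, k=false, m=true, p=true, q=false, r=true, s=true, t=true, w=true); no atom is both obligatory and forbidden, so the set is consistent.

Consistent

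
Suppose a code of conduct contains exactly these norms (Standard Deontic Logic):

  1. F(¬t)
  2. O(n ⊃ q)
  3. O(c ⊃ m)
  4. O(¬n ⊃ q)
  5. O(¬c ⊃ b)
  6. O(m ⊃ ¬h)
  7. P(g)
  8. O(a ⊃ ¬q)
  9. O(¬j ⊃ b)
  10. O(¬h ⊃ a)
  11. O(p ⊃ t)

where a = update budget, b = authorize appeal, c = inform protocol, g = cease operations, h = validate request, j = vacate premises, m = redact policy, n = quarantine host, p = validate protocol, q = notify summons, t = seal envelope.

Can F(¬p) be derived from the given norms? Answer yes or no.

No

Premise 11 is O(p ⊃ t); even if O(t) held, inferring O(p) would be affirming the consequent — invalid.
No other premise forces O(p). An ideal world satisfying every premise can still have ¬p true, so F(¬p) is not derivable.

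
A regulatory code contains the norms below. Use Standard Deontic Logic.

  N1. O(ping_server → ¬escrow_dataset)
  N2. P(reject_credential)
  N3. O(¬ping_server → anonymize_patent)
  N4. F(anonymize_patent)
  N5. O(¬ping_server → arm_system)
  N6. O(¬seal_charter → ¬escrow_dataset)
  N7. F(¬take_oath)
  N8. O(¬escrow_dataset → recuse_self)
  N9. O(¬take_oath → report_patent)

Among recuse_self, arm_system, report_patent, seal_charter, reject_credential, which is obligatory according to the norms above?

Premise 4, F(anonymize_patent), is equivalent to O(¬anonymize_patent).
Premise 3, O(¬ping_server → anonymize_patent), contraposes to O(¬anonymize_patent → ping_server); with O(¬anonymize_patent) we get O(ping_server).
Applying K to premise 1 (O(ping_server → ¬escrow_dataset)) and O(ping_server) yields O(¬escrow_dataset).
With premise 8, O(¬escrow_dataset → recuse_self), the K-axiom yields O(recuse_self).
So O(recuse_self) holds — recuse_self is obligatory. None of the other listed options is made obligatory by any chain of premises.

recuse_self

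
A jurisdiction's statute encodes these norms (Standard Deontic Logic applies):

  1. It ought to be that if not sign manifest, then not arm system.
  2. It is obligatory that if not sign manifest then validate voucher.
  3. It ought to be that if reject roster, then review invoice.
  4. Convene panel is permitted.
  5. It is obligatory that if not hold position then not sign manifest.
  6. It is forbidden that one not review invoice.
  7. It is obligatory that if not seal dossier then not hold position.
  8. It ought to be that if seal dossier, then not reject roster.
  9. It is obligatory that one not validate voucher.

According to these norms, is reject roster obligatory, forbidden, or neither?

Forbidden

Premise 9 states O(¬validate_voucher) outright.
The contrapositive of premise 2 (O(¬sign_manifest → validate_voucher)) is O(¬validate_voucher → sign_manifest), and O(¬validate_voucher) is already established, so O(sign_manifest).
The contrapositive of premise 5 (O(¬hold_position → ¬sign_manifest)) is O(sign_manifest → hold_position), and O(sign_manifest) is already established, so O(hold_position).
Premise 7 is O(¬seal_dossier → ¬hold_position); contrapositively O(hold_position → seal_dossier). Since O(hold_position) holds, K gives O(seal_dossier).
Premise 8 is O(seal_dossier → ¬reject_roster); since O(seal_dossier), deontic closure gives O(¬reject_roster).
Premises 1, 3, 4, 6 do not contribute to this derivation.
Thus O(¬reject_roster), which is F(reject_roster): reject_roster is forbidden.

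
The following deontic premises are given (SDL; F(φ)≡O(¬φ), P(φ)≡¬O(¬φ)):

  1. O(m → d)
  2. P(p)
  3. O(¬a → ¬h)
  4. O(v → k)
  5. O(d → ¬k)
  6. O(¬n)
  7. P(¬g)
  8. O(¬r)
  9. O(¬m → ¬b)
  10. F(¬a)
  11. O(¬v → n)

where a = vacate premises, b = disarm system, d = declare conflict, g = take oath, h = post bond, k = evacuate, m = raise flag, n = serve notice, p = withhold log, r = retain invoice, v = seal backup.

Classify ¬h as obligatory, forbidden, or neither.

Premise 3 is O(¬a → ¬h), but O(¬a) is not derivable from the premises, so it does not yield O(¬h).
No premise or chain of K-axiom applications forces O(¬h), and none forces O(h). So ¬h is neither obligatory nor forbidden under these norms.

Neither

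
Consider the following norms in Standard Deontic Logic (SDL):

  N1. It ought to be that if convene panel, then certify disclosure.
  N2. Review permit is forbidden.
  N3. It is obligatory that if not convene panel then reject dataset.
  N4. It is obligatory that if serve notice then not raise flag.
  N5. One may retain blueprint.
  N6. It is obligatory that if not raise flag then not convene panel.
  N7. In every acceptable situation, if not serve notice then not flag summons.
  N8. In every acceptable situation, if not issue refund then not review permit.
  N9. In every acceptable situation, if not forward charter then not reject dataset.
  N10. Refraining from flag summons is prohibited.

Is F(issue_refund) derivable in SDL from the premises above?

Premise 8 is O(¬issue_refund → ¬review_permit); even if O(¬review_permit) held, inferring O(¬issue_refund) would be affirming the consequent — invalid.
No other premise forces O(¬issue_refund). An ideal world satisfying every premise can still have issue_refund true, so F(issue_refund) is not derivable.

No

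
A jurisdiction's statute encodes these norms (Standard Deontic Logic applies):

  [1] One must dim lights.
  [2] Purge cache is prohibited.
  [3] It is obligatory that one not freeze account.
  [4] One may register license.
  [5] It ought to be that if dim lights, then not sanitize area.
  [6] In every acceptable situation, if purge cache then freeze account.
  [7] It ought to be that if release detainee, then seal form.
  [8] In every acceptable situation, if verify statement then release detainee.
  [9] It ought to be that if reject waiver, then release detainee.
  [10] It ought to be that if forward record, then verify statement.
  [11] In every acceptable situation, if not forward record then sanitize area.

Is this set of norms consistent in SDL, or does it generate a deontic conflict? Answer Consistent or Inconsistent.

Premise 6 is O(purge_cache → freeze_account), but O(purge_cache) is not derivable from the premises, so it does not yield O(freeze_account).
So O(freeze_account) is not derivable, and the apparent clash with O(¬freeze_account) does not arise.
A world satisfying every obligation exists (e.g. dim_lights=true, forward_record=true, freeze_account=false, purge_cache=false, register_license=false, reject_waiver=false, release_detainee=true, sanitize_area=false, seal_form=true, verify_statement=true); no atom is both obligatory and forbidden, so the set is consistent.

Consistent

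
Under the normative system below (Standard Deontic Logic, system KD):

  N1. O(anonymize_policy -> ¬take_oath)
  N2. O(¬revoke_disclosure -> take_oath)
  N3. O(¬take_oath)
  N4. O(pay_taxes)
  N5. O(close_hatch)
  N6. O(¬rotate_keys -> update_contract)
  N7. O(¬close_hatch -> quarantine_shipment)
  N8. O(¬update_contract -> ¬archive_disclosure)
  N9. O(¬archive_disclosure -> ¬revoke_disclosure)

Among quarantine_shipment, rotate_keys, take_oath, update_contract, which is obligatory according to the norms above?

update_contract

From premise 3 we have O(¬take_oath).
Premise 2, O(¬revoke_disclosure -> take_oath), contraposes to O(¬take_oath -> revoke_disclosure); with O(¬take_oath) we get O(revoke_disclosure).
The contrapositive of premise 9 (O(¬archive_disclosure -> ¬revoke_disclosure)) is O(revoke_disclosure -> archive_disclosure), and O(revoke_disclosure) is already established, so O(archive_disclosure).
Premise 8, O(¬update_contract -> ¬archive_disclosure), contraposes to O(archive_disclosure -> update_contract); with O(archive_disclosure) we get O(update_contract).
So O(update_contract) holds — update_contract is obligatory. None of the other listed options is made obligatory by any chain of premises.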